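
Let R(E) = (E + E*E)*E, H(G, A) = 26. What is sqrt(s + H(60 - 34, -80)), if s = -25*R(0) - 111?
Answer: I*sqrt(85) ≈ 9.2195*I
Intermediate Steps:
R(E) = E*(E + E**2) (R(E) = (E + E**2)*E = E*(E + E**2))
s = -111 (s = -25*0**2*(1 + 0) - 111 = -0 - 111 = -25*0 - 111 = 0 - 111 = -111)
sqrt(s + H(60 - 34, -80)) = sqrt(-111 + 26) = sqrt(-85) = I*sqrt(85)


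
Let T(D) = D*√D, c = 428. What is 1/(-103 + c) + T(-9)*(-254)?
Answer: 1/325 + 6858*I ≈ 0.0030769 + 6858.0*I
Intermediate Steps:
T(D) = D^(3/2)
1/(-103 + c) + T(-9)*(-254) = 1/(-103 + 428) + (-9)^(3/2)*(-254) = 1/325 - 27*I*(-254) = 1/325 + 6858*I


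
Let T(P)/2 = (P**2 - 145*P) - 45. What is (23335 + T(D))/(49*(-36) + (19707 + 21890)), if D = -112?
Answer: 80813/39833 ≈ 2.0288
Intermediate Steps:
T(P) = -90 - 290*P + 2*P**2 (T(P) = 2*((P**2 - 145*P) - 45) = 2*(-45 + P**2 - 145*P) = -90 - 290*P + 2*P**2)
(23335 + T(D))/(49*(-36) + (19707 + 21890)) = (23335 + (-90 - 290*(-112) + 2*(-112)**2))/(49*(-36) + (19707 + 21890)) = (23335 + (-90 + 32480 + 2*12544))/(-1764 + 41597) = (23335 + (-90 + 32480 + 25088))/39833 = (23335 + 57478)*(1/39833) = 80813*(1/39833) = 80813/39833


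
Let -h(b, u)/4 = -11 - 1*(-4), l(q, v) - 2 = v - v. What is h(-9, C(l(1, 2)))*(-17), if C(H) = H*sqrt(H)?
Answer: -476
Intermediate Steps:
l(q, v) = 2 (l(q, v) = 2 + (v - v) = 2 + 0 = 2)
C(H) = H**(3/2)
h(b, u) = 28 (h(b, u) = -4*(-11 - 1*(-4)) = -4*(-11 + 4) = -4*(-7) = 28)
h(-9, C(l(1, 2)))*(-17) = 28*(-17) = -476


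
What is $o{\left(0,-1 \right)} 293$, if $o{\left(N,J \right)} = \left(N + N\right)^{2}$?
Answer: $0$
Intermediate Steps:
$o{\left(N,J \right)} = 4 N^{2}$ ($o{\left(N,J \right)} = \left(2 N\right)^{2} = 4 N^{2}$)
$o{\left(0,-1 \right)} 293 = 4 \cdot 0^{2} \cdot 293 = 4 \cdot 0 \cdot 293 = 0 \cdot 293 = 0$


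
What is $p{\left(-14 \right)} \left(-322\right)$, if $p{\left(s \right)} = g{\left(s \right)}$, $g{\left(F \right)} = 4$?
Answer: $-1288$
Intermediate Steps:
$p{\left(s \right)} = 4$
$p{\left(-14 \right)} \left(-322\right) = 4 \left(-322\right) = -1288$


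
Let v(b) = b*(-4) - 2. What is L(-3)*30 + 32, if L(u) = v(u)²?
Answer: 3032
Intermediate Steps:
v(b) = -2 - 4*b (v(b) = -4*b - 2 = -2 - 4*b)
L(u) = (-2 - 4*u)²
L(-3)*30 + 32 = (4*(1 + 2*(-3))²)*30 + 32 = (4*(1 - 6)²)*30 + 32 = (4*(-5)²)*30 + 32 = (4*25)*30 + 32 = 100*30 + 32 = 3000 + 32 = 3032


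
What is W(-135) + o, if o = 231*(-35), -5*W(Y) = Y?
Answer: -8058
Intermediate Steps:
W(Y) = -Y/5
o = -8085
W(-135) + o = -1/5*(-135) - 8085 = 27 - 8085 = -8058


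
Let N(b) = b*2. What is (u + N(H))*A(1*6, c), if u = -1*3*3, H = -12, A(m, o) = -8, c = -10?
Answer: 264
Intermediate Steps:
N(b) = 2*b
u = -9 (u = -3*3 = -9)
(u + N(H))*A(1*6, c) = (-9 + 2*(-12))*(-8) = (-9 - 24)*(-8) = -33*(-8) = 264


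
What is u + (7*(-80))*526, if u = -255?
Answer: -294815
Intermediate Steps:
u + (7*(-80))*526 = -255 + (7*(-80))*526 = -255 - 560*526 = -255 - 294560 = -294815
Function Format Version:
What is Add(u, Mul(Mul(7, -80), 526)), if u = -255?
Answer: -294815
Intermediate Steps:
Add(u, Mul(Mul(7, -80), 526)) = Add(-255, Mul(Mul(7, -80), 526)) = Add(-255, Mul(-560, 526)) = Add(-255, -294560) = -294815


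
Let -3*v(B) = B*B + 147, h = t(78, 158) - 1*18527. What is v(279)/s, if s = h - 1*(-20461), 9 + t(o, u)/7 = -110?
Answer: -25996/1101 ≈ -23.611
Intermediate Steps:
t(o, u) = -833 (t(o, u) = -63 + 7*(-110) = -63 - 770 = -833)
h = -19360 (h = -833 - 1*18527 = -833 - 18527 = -19360)
v(B) = -49 - B²/3 (v(B) = -(B*B + 147)/3 = -(B² + 147)/3 = -(147 + B²)/3 = -49 - B²/3)
s = 1101 (s = -19360 - 1*(-20461) = -19360 + 20461 = 1101)
v(279)/s = (-49 - ⅓*279²)/1101 = (-49 - ⅓*77841)*(1/1101) = (-49 - 25947)*(1/1101) = -25996*1/1101 = -25996/1101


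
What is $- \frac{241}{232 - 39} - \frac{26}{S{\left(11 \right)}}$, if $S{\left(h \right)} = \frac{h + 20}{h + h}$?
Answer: $- \frac{117867}{5983} \approx -19.7$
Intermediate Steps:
$S{\left(h \right)} = \frac{20 + h}{2 h}$
$- \frac{241}{232 - 39} - \frac{26}{S{\left(11 \right)}} = - \frac{241}{232 - 39} - \frac{26}{\frac{1}{2} \cdot \frac{1}{11} \left(20 + 11\right)} = - \frac{241}{193} - \frac{26}{\frac{1}{2} \cdot \frac{1}{11} \cdot 31} = \left(-241\right) \frac{1}{193} - \frac{26}{\frac{31}{22}} = - \frac{241}{193} - \frac{572}{31} = - \frac{117867}{5983}$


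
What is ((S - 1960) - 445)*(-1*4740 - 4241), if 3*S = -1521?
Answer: 26152672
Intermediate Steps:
S = -507 (S = (⅓)*(-1521) = -507)
((S - 1960) - 445)*(-1*4740 - 4241) = ((-507 - 1960) - 445)*(-1*4740 - 4241) = (-2467 - 445)*(-4740 - 4241) = -2912*(-8981) = 26152672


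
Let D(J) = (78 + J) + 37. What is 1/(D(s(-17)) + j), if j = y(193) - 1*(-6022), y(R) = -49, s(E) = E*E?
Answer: 1/6377 ≈ 0.00015681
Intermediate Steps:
s(E) = E²
D(J) = 115 + J
j = 5973 (j = -49 - 1*(-6022) = -49 + 6022 = 5973)
1/(D(s(-17)) + j) = 1/((115 + (-17)²) + 5973) = 1/((115 + 289) + 5973) = 1/(404 + 5973) = 1/6377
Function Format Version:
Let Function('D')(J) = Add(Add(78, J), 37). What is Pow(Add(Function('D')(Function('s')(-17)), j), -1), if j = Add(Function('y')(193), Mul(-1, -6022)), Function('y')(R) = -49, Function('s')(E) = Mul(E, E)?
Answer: Rational(1, 6377) ≈ 0.00015681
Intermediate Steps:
Function('s')(E) = Pow(E, 2)
Function('D')(J) = Add(115, J)
j = 5973 (j = Add(-49, Mul(-1, -6022)) = Add(-49, 6022) = 5973)
Pow(Add(Function('D')(Function('s')(-17)), j), -1) = Pow(Add(Add(115, Pow(-17, 2)), 5973), -1) = Pow(Add(Add(115, 289), 5973), -1) = Pow(Add(404, 5973), -1) = Pow(6377, -1) = Rational(1, 6377)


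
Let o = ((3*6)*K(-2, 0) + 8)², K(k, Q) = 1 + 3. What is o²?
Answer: 40960000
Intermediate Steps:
K(k, Q) = 4
o = 6400 (o = ((3*6)*4 + 8)² = (18*4 + 8)² = (72 + 8)² = 80² = 6400)
o² = 6400² = 40960000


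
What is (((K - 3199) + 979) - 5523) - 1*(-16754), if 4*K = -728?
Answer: 8829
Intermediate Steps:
K = -182 (K = (¼)*(-728) = -182)
(((K - 3199) + 979) - 5523) - 1*(-16754) = (((-182 - 3199) + 979) - 5523) - 1*(-16754) = ((-3381 + 979) - 5523) + 16754 = (-2402 - 5523) + 16754 = -7925 + 16754 = 8829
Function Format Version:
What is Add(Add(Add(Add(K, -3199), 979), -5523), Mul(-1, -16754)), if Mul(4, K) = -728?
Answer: 8829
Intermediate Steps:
K = -182 (K = Mul(Rational(1, 4), -728) = -182)
Add(Add(Add(Add(K, -3199), 979), -5523), Mul(-1, -16754)) = Add(Add(Add(Add(-182, -3199), 979), -5523), Mul(-1, -16754)) = Add(Add(Add(-3381, 979), -5523), 16754) = Add(Add(-2402, -5523), 16754) = Add(-7925, 16754) = 8829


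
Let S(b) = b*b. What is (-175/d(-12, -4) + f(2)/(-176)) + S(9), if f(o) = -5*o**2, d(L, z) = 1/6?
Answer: -42631/44 ≈ -968.89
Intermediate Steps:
d(L, z) = 1/6
S(b) = b**2
(-175/d(-12, -4) + f(2)/(-176)) + S(9) = (-175/1/6 - 5*2**2/(-176)) + 9**2 = (-175*6 - 5*4*(-1/176)) + 81 = (-1050 - 20*(-1/176)) + 81 = (-1050 + 5/44) + 81 = -46195/44 + 81 = -42631/44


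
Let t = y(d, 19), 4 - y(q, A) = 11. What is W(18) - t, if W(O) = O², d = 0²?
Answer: 331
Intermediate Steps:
d = 0
y(q, A) = -7 (y(q, A) = 4 - 1*11 = 4 - 11 = -7)
t = -7
W(18) - t = 18² - 1*(-7) = 324 + 7 = 331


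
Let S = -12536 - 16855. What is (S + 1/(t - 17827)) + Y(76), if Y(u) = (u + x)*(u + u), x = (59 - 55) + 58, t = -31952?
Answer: -418890286/49779 ≈ -8415.0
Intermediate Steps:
x = 62 (x = 4 + 58 = 62)
S = -29391
Y(u) = 2*u*(62 + u) (Y(u) = (u + 62)*(u + u) = (62 + u)*(2*u) = 2*u*(62 + u))
(S + 1/(t - 17827)) + Y(76) = (-29391 + 1/(-31952 - 17827)) + 2*76*(62 + 76) = (-29391 + 1/(-49779)) + 2*76*138 = (-29391 - 1/49779) + 20976 = -1463054590/49779 + 20976 = -418890286/49779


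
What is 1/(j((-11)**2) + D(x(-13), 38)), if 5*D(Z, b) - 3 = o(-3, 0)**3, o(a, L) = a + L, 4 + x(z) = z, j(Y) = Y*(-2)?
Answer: -5/1234 ≈ -0.0040519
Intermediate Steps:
j(Y) = -2*Y
x(z) = -4 + z
o(a, L) = L + a
D(Z, b) = -24/5 (D(Z, b) = 3/5 + (0 - 3)**3/5 = 3/5 + (1/5)*(-3)**3 = 3/5 + (1/5)*(-27) = 3/5 - 27/5 = -24/5)
1/(j((-11)**2) + D(x(-13), 38)) = 1/(-2*(-11)**2 - 24/5) = 1/(-2*121 - 24/5) = 1/(-242 - 24/5) = 1/(-1234/5) = -5/1234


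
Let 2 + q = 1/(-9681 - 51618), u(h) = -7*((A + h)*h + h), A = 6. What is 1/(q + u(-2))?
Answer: 61299/4168331 ≈ 0.014706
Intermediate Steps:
u(h) = -7*h - 7*h*(6 + h) (u(h) = -7*((6 + h)*h + h) = -7*(h*(6 + h) + h) = -7*(h + h*(6 + h)) = -7*h - 7*h*(6 + h))
q = -122599/61299 (q = -2 + 1/(-9681 - 51618) = -2 + 1/(-61299) = -2 - 1/61299 = -122599/61299 ≈ -2.0000)
1/(q + u(-2)) = 1/(-122599/61299 - 7*(-2)*(7 - 2)) = 1/(-122599/61299 - 7*(-2)*5) = 1/(-122599/61299 + 70) = 1/(4168331/61299) = 61299/4168331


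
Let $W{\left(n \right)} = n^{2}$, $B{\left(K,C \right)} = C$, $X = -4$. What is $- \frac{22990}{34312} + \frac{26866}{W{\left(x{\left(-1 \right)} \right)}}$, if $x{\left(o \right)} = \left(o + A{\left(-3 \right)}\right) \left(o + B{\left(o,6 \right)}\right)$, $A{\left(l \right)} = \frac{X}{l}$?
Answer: $\frac{4147930489}{428900} \approx 9671.1$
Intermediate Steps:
$A{\left(l \right)} = - \frac{4}{l}$
$x{\left(o \right)} = \left(6 + o\right) \left(\frac{4}{3} + o\right)$ ($x{\left(o \right)} = \left(o - \frac{4}{-3}\right) \left(o + 6\right) = \left(o - - \frac{4}{3}\right) \left(6 + o\right) = \left(o + \frac{4}{3}\right) \left(6 + o\right) = \left(\frac{4}{3} + o\right) \left(6 + o\right) = \left(6 + o\right) \left(\frac{4}{3} + o\right)$)
$- \frac{22990}{34312} + \frac{26866}{W{\left(x{\left(-1 \right)} \right)}} = - \frac{22990}{34312} + \frac{26866}{\left(8 + \left(-1\right)^{2} + \frac{22}{3} \left(-1\right)\right)^{2}} = \left(-22990\right) \frac{1}{34312} + \frac{26866}{\left(8 + 1 - \frac{22}{3}\right)^{2}} = - \frac{11495}{17156} + \frac{26866}{\left(\frac{5}{3}\right)^{2}} = - \frac{11495}{17156} + \frac{26866}{\frac{25}{9}} = - \frac{11495}{17156} + 26866 \cdot \frac{9}{25} = - \frac{11495}{17156} + \frac{241794}{25} = \frac{4147930489}{428900}$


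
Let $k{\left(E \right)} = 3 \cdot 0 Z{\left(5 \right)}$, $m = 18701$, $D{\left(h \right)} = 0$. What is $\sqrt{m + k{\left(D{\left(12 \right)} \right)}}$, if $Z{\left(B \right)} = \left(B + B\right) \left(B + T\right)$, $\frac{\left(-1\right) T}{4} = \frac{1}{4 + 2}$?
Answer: $\sqrt{18701} \approx 136.75$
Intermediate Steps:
$T = - \frac{2}{3}$ ($T = - \frac{4}{4 + 2} = - \frac{4}{6} = \left(-4\right) \frac{1}{6} = - \frac{2}{3} \approx -0.66667$)
$Z{\left(B \right)} = 2 B \left(- \frac{2}{3} + B\right)$ ($Z{\left(B \right)} = \left(B + B\right) \left(B - \frac{2}{3}\right) = 2 B \left(- \frac{2}{3} + B\right)$)
$k{\left(E \right)} = 0$ ($k{\left(E \right)} = 3 \cdot 0 \cdot \frac{2}{3} \cdot 5 \left(-2 + 3 \cdot 5\right) = 0 \cdot \frac{2}{3} \cdot 5 \left(-2 + 15\right) = 0 \cdot \frac{2}{3} \cdot 5 \cdot 13 = 0 \cdot \frac{130}{3} = 0$)
$\sqrt{m + k{\left(D{\left(12 \right)} \right)}} = \sqrt{18701 + 0} = \sqrt{18701}$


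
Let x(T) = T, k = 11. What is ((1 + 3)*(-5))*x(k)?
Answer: -220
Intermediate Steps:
((1 + 3)*(-5))*x(k) = ((1 + 3)*(-5))*11 = (4*(-5))*11 = -20*11 = -220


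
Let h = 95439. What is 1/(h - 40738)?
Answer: 1/54701 ≈ 1.8281e-5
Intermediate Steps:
1/(h - 40738) = 1/(95439 - 40738) = 1/54701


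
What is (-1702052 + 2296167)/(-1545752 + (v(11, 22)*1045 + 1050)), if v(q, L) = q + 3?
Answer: -594115/1530072 ≈ -0.38829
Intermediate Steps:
v(q, L) = 3 + q
(-1702052 + 2296167)/(-1545752 + (v(11, 22)*1045 + 1050)) = (-1702052 + 2296167)/(-1545752 + ((3 + 11)*1045 + 1050)) = 594115/(-1545752 + (14*1045 + 1050)) = 594115/(-1545752 + (14630 + 1050)) = 594115/(-1545752 + 15680) = 594115/(-1530072) = 594115*(-1/1530072) = -594115/1530072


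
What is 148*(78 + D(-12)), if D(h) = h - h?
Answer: 11544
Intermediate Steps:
D(h) = 0
148*(78 + D(-12)) = 148*(78 + 0) = 148*78 = 11544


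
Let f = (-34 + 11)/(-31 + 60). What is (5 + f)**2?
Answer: 14884/841 ≈ 17.698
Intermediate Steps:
f = -23/29 ≈ -0.79310
(5 + f)**2 = (5 - 23/29)**2 = (122/29)**2 = 14884/841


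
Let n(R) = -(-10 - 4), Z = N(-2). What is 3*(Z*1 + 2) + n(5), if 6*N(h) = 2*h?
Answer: 18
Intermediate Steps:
N(h) = h/3 (N(h) = (2*h)/6 = h/3)
Z = -⅔ (Z = (⅓)*(-2) = -⅔ ≈ -0.66667)
n(R) = 14 (n(R) = -1*(-14) = 14)
3*(Z*1 + 2) + n(5) = 3*(-⅔*1 + 2) + 14 = 3*(-⅔ + 2) + 14 = 3*(4/3) + 14 = 4 + 14 = 18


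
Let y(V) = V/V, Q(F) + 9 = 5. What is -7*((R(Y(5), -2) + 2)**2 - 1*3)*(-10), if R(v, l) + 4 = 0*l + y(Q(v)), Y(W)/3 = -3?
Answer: -140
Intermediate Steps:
Q(F) = -4 (Q(F) = -9 + 5 = -4)
y(V) = 1
Y(W) = -9 (Y(W) = 3*(-3) = -9)
R(v, l) = -3 (R(v, l) = -4 + (0*l + 1) = -4 + (0 + 1) = -4 + 1 = -3)
-7*((R(Y(5), -2) + 2)**2 - 1*3)*(-10) = -7*((-3 + 2)**2 - 1*3)*(-10) = -7*((-1)**2 - 3)*(-10) = -7*(1 - 3)*(-10) = -7*(-2)*(-10) = 14*(-10) = -140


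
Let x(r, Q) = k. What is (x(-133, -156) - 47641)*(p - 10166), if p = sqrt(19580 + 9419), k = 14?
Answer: 484176082 - 47627*sqrt(28999) ≈ 4.7607e+8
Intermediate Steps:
x(r, Q) = 14
p = sqrt(28999) ≈ 170.29
(x(-133, -156) - 47641)*(p - 10166) = (14 - 47641)*(sqrt(28999) - 10166) = -47627*(-10166 + sqrt(28999)) = 484176082 - 47627*sqrt(28999)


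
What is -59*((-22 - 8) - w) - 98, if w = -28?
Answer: 20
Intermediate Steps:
-59*((-22 - 8) - w) - 98 = -59*((-22 - 8) - 1*(-28)) - 98 = -59*(-30 + 28) - 98 = -59*(-2) - 98 = 118 - 98 = 20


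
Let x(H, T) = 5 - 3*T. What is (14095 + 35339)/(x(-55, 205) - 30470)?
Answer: -1177/740 ≈ -1.5905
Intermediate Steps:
(14095 + 35339)/(x(-55, 205) - 30470) = (14095 + 35339)/((5 - 3*205) - 30470) = 49434/((5 - 615) - 30470) = 49434/(-610 - 30470) = 49434/(-31080) = 49434*(-1/31080) = -1177/740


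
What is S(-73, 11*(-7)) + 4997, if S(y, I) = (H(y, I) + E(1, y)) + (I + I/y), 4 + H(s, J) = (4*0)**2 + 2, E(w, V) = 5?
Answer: 359456/73 ≈ 4924.1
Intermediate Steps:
H(s, J) = -2 (H(s, J) = -4 + ((4*0)**2 + 2) = -4 + (0**2 + 2) = -4 + (0 + 2) = -4 + 2 = -2)
S(y, I) = 3 + I + I/y (S(y, I) = (-2 + 5) + (I + I/y) = 3 + (I + I/y) = 3 + I + I/y)
S(-73, 11*(-7)) + 4997 = (3 + 11*(-7) + (11*(-7))/(-73)) + 4997 = (3 - 77 - 77*(-1/73)) + 4997 = (3 - 77 + 77/73) + 4997 = -5325/73 + 4997 = 359456/73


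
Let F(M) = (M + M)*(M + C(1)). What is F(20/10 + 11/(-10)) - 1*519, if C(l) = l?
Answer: -25779/50 ≈ -515.58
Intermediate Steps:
F(M) = 2*M*(1 + M) (F(M) = (M + M)*(M + 1) = (2*M)*(1 + M) = 2*M*(1 + M))
F(20/10 + 11/(-10)) - 1*519 = 2*(20/10 + 11/(-10))*(1 + (20/10 + 11/(-10))) - 1*519 = 2*(20*(⅒) + 11*(-⅒))*(1 + (20*(⅒) + 11*(-⅒))) - 519 = 2*(2 - 11/10)*(1 + (2 - 11/10)) - 519 = 2*(9/10)*(1 + 9/10) - 519 = 2*(9/10)*(19/10) - 519 = 171/50 - 519 = -25779/50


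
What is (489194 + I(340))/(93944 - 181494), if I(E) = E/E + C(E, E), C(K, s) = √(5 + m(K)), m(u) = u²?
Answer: -97839/17510 - 3*√12845/87550 ≈ -5.5915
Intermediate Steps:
C(K, s) = √(5 + K²)
I(E) = 1 + √(5 + E²) (I(E) = E/E + √(5 + E²) = 1 + √(5 + E²))
(489194 + I(340))/(93944 - 181494) = (489194 + (1 + √(5 + 340²)))/(93944 - 181494) = (489194 + (1 + √(5 + 115600)))/(-87550) = (489194 + (1 + √115605))*(-1/87550) = (489194 + (1 + 3*√12845))*(-1/87550) = (489195 + 3*√12845)*(-1/87550) = -97839/17510 - 3*√12845/87550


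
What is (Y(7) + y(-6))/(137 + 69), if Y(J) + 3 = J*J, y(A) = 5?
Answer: 51/206 ≈ 0.24757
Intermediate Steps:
Y(J) = -3 + J² (Y(J) = -3 + J*J = -3 + J²)
(Y(7) + y(-6))/(137 + 69) = ((-3 + 7²) + 5)/(137 + 69) = ((-3 + 49) + 5)/206 = (46 + 5)*(1/206) = 51*(1/206) = 51/206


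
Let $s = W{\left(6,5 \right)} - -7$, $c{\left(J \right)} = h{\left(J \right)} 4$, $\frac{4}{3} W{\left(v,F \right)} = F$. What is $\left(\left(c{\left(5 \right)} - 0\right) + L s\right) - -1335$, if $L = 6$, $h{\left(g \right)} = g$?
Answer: $\frac{2839}{2} \approx 1419.5$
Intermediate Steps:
$W{\left(v,F \right)} = \frac{3 F}{4}$
$c{\left(J \right)} = 4 J$ ($c{\left(J \right)} = J 4 = 4 J$)
$s = \frac{43}{4}$ ($s = \frac{3}{4} \cdot 5 - -7 = \frac{15}{4} + 7 = \frac{43}{4} \approx 10.75$)
$\left(\left(c{\left(5 \right)} - 0\right) + L s\right) - -1335 = \left(\left(4 \cdot 5 - 0\right) + 6 \cdot \frac{43}{4}\right) - -1335 = \left(\left(20 + 0\right) + \frac{129}{2}\right) + 1335 = \left(20 + \frac{129}{2}\right) + 1335 = \frac{169}{2} + 1335 = \frac{2839}{2}$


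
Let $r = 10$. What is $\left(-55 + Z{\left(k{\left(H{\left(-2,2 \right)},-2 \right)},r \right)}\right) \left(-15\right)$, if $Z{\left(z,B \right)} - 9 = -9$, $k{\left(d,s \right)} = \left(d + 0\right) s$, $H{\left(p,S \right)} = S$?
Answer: $825$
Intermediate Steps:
$k{\left(d,s \right)} = d s$
$Z{\left(z,B \right)} = 0$ ($Z{\left(z,B \right)} = 9 - 9 = 0$)
$\left(-55 + Z{\left(k{\left(H{\left(-2,2 \right)},-2 \right)},r \right)}\right) \left(-15\right) = \left(-55 + 0\right) \left(-15\right) = \left(-55\right) \left(-15\right) = 825$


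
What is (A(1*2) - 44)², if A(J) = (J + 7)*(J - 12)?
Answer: 17956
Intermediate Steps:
A(J) = (-12 + J)*(7 + J) (A(J) = (7 + J)*(-12 + J) = (-12 + J)*(7 + J))
(A(1*2) - 44)² = ((-84 + (1*2)² - 5*2) - 44)² = ((-84 + 2² - 5*2) - 44)² = ((-84 + 4 - 10) - 44)² = (-90 - 44)² = (-134)² = 17956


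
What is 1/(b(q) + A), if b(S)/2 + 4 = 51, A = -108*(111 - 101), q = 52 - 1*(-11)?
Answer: -1/986 ≈ -0.0010142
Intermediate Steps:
q = 63 (q = 52 + 11 = 63)
A = -1080 (A = -108*10 = -1080)
b(S) = 94 (b(S) = -8 + 2*51 = -8 + 102 = 94)
1/(b(q) + A) = 1/(94 - 1080) = 1/(-986) = -1/986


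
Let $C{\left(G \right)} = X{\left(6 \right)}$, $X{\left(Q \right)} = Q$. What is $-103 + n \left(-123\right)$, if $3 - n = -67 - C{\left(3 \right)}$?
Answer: $-9451$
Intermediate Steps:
$C{\left(G \right)} = 6$
$n = 76$ ($n = 3 - \left(-67 - 6\right) = 3 - -73 = 3 + 73 = 76$)
$-103 + n \left(-123\right) = -103 + 76 \left(-123\right) = -103 - 9348 = -9451$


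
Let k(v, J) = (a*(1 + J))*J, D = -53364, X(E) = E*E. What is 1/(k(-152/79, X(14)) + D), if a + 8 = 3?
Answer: -1/246424 ≈ -4.0580e-6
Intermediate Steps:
a = -5 (a = -8 + 3 = -5)
X(E) = E²
k(v, J) = J*(-5 - 5*J) (k(v, J) = (-5*(1 + J))*J = (-5 - 5*J)*J = J*(-5 - 5*J))
1/(k(-152/79, X(14)) + D) = 1/(-5*14²*(1 + 14²) - 53364) = 1/(-5*196*(1 + 196) - 53364) = 1/(-5*196*197 - 53364) = 1/(-193060 - 53364) = 1/(-246424) = -1/246424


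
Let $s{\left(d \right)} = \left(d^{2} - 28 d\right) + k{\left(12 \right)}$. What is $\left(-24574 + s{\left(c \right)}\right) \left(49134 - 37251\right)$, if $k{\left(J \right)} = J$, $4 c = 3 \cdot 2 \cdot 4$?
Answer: $-293438802$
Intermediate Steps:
$c = 6$ ($c = \frac{3 \cdot 2 \cdot 4}{4} = \frac{6 \cdot 4}{4} = \frac{1}{4} \cdot 24 = 6$)
$s{\left(d \right)} = 12 + d^{2} - 28 d$ ($s{\left(d \right)} = \left(d^{2} - 28 d\right) + 12 = 12 + d^{2} - 28 d$)
$\left(-24574 + s{\left(c \right)}\right) \left(49134 - 37251\right) = \left(-24574 + \left(12 + 6^{2} - 168\right)\right) \left(49134 - 37251\right) = \left(-24574 + \left(12 + 36 - 168\right)\right) 11883 = \left(-24574 - 120\right) 11883 = \left(-24694\right) 11883 = -293438802$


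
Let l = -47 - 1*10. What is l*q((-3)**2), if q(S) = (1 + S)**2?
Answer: -5700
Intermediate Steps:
l = -57 (l = -47 - 10 = -57)
l*q((-3)**2) = -57*(1 + (-3)**2)**2 = -57*(1 + 9)**2 = -57*10**2 = -57*100 = -5700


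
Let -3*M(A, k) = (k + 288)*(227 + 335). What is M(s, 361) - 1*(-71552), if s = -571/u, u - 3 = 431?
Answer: -150082/3 ≈ -50027.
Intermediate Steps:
u = 434 (u = 3 + 431 = 434)
s = -571/434 ≈ -1.3157
M(A, k) = -53952 - 562*k/3 (M(A, k) = -(k + 288)*(227 + 335)/3 = -(288 + k)*562/3 = -(161856 + 562*k)/3 = -53952 - 562*k/3)
M(s, 361) - 1*(-71552) = (-53952 - 562/3*361) - 1*(-71552) = (-53952 - 202882/3) + 71552 = -364738/3 + 71552 = -150082/3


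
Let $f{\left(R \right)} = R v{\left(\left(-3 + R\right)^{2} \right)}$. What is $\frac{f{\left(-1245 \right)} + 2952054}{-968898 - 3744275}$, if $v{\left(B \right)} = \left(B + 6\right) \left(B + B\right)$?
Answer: $\frac{6040311854097546}{4713173} \approx 1.2816 \cdot 10^{9}$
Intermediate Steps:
$v{\left(B \right)} = 2 B \left(6 + B\right)$ ($v{\left(B \right)} = \left(6 + B\right) 2 B = 2 B \left(6 + B\right)$)
$f{\left(R \right)} = 2 R \left(-3 + R\right)^{2} \left(6 + \left(-3 + R\right)^{2}\right)$ ($f{\left(R \right)} = R 2 \left(-3 + R\right)^{2} \left(6 + \left(-3 + R\right)^{2}\right) = 2 R \left(-3 + R\right)^{2} \left(6 + \left(-3 + R\right)^{2}\right)$)
$\frac{f{\left(-1245 \right)} + 2952054}{-968898 - 3744275} = \frac{2 \left(-1245\right) \left(-3 - 1245\right)^{2} \left(6 + \left(-3 - 1245\right)^{2}\right) + 2952054}{-968898 - 3744275} = \frac{2 \left(-1245\right) \left(-1248\right)^{2} \left(6 + \left(-1248\right)^{2}\right) + 2952054}{-4713173} = \left(2 \left(-1245\right) 1557504 \left(6 + 1557504\right) + 2952054\right) \left(- \frac{1}{4713173}\right) = \left(2 \left(-1245\right) 1557504 \cdot 1557510 + 2952054\right) \left(- \frac{1}{4713173}\right) = \left(-6040311857049600 + 2952054\right) \left(- \frac{1}{4713173}\right) = \left(-6040311854097546\right) \left(- \frac{1}{4713173}\right) = \frac{6040311854097546}{4713173}$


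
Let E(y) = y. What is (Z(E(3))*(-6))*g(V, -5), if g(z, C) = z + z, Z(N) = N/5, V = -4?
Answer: 144/5 ≈ 28.800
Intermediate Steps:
Z(N) = N/5 (Z(N) = N*(⅕) = N/5)
g(z, C) = 2*z
(Z(E(3))*(-6))*g(V, -5) = (((⅕)*3)*(-6))*(2*(-4)) = ((⅗)*(-6))*(-8) = -18/5*(-8) = 144/5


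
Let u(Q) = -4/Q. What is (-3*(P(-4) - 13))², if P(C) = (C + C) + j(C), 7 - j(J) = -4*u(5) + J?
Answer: 39204/25 ≈ 1568.2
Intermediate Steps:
j(J) = 19/5 - J (j(J) = 7 - (-(-16)/5 + J) = 7 - (-4*(-⅘) + J) = 7 - (16/5 + J) = 7 + (-16/5 - J) = 19/5 - J)
P(C) = 19/5 + C (P(C) = (C + C) + (19/5 - C) = 2*C + (19/5 - C) = 19/5 + C)
(-3*(P(-4) - 13))² = (-3*((19/5 - 4) - 13))² = (-3*(-⅕ - 13))² = (-3*(-66/5))² = (198/5)² = 39204/25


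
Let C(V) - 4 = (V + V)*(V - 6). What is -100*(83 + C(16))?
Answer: -40700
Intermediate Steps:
C(V) = 4 + 2*V*(-6 + V) (C(V) = 4 + (V + V)*(V - 6) = 4 + (2*V)*(-6 + V) = 4 + 2*V*(-6 + V))
-100*(83 + C(16)) = -100*(83 + (4 - 12*16 + 2*16**2)) = -100*(83 + (4 - 192 + 2*256)) = -100*(83 + (4 - 192 + 512)) = -100*(83 + 324) = -100*407 = -40700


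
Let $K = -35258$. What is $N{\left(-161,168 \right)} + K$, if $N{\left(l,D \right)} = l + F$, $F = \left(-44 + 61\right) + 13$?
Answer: $-35389$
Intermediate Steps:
$F = 30$ ($F = 17 + 13 = 30$)
$N{\left(l,D \right)} = 30 + l$ ($N{\left(l,D \right)} = l + 30 = 30 + l$)
$N{\left(-161,168 \right)} + K = \left(30 - 161\right) - 35258 = -131 - 35258 = -35389$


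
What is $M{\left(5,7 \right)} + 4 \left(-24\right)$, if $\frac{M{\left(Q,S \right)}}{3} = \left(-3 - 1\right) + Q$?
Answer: $-93$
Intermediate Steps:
$M{\left(Q,S \right)} = -12 + 3 Q$ ($M{\left(Q,S \right)} = 3 \left(\left(-3 - 1\right) + Q\right) = 3 \left(-4 + Q\right) = -12 + 3 Q$)
$M{\left(5,7 \right)} + 4 \left(-24\right) = \left(-12 + 3 \cdot 5\right) + 4 \left(-24\right) = \left(-12 + 15\right) - 96 = 3 - 96 = -93$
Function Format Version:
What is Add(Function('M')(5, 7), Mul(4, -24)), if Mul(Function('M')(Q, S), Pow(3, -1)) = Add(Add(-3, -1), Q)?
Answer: -93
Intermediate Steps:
Function('M')(Q, S) = Add(-12, Mul(3, Q)) (Function('M')(Q, S) = Mul(3, Add(Add(-3, -1), Q)) = Mul(3, Add(-4, Q)) = Add(-12, Mul(3, Q)))
Add(Function('M')(5, 7), Mul(4, -24)) = Add(Add(-12, Mul(3, 5)), Mul(4, -24)) = Add(Add(-12, 15), -96) = Add(3, -96) = -93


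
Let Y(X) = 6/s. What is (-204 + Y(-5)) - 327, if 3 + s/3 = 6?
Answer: -1591/3 ≈ -530.33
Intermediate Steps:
s = 9 (s = -9 + 3*6 = -9 + 18 = 9)
Y(X) = 2/3 (Y(X) = 6/9 = 6*(1/9) = 2/3)
(-204 + Y(-5)) - 327 = (-204 + 2/3) - 327 = -610/3 - 327 = -1591/3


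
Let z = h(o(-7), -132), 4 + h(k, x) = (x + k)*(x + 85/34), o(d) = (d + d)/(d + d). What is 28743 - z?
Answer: 23565/2 ≈ 11783.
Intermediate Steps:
o(d) = 1 (o(d) = (2*d)/((2*d)) = (2*d)*(1/(2*d)) = 1)
h(k, x) = -4 + (5/2 + x)*(k + x) (h(k, x) = -4 + (x + k)*(x + 85/34) = -4 + (k + x)*(x + 85*(1/34)) = -4 + (k + x)*(x + 5/2) = -4 + (k + x)*(5/2 + x) = -4 + (5/2 + x)*(k + x))
z = 33921/2 (z = -4 + (-132)² + (5/2)*1 + (5/2)*(-132) + 1*(-132) = -4 + 17424 + 5/2 - 330 - 132 = 33921/2 ≈ 16961.)
28743 - z = 28743 - 1*33921/2 = 28743 - 33921/2 = 23565/2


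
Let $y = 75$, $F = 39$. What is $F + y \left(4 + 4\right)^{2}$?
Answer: $4839$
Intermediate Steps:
$F + y \left(4 + 4\right)^{2} = 39 + 75 \left(4 + 4\right)^{2} = 39 + 75 \cdot 8^{2} = 39 + 75 \cdot 64 = 39 + 4800 = 4839$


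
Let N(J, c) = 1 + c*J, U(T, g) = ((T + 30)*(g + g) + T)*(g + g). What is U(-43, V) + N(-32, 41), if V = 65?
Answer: -226601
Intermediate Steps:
U(T, g) = 2*g*(T + 2*g*(30 + T)) (U(T, g) = ((30 + T)*(2*g) + T)*(2*g) = (2*g*(30 + T) + T)*(2*g) = (T + 2*g*(30 + T))*(2*g) = 2*g*(T + 2*g*(30 + T)))
N(J, c) = 1 + J*c
U(-43, V) + N(-32, 41) = 2*65*(-43 + 60*65 + 2*(-43)*65) + (1 - 32*41) = 2*65*(-43 + 3900 - 5590) + (1 - 1312) = 2*65*(-1733) - 1311 = -225290 - 1311 = -226601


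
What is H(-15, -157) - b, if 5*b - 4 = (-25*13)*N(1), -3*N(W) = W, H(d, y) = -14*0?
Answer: -337/15 ≈ -22.467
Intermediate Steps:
H(d, y) = 0
N(W) = -W/3
b = 337/15 (b = ⅘ + ((-25*13)*(-⅓*1))/5 = ⅘ + (-325*(-⅓))/5 = ⅘ + (⅕)*(325/3) = ⅘ + 65/3 = 337/15 ≈ 22.467)
H(-15, -157) - b = 0 - 1*337/15 = 0 - 337/15 = -337/15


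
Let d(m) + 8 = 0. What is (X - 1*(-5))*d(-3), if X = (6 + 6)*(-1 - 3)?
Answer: 344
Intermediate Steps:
d(m) = -8 (d(m) = -8 + 0 = -8)
X = -48 (X = 12*(-4) = -48)
(X - 1*(-5))*d(-3) = (-48 - 1*(-5))*(-8) = (-48 + 5)*(-8) = -43*(-8) = 344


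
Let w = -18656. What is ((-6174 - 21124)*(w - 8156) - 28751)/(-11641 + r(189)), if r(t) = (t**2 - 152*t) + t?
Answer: -731885225/4459 ≈ -1.6414e+5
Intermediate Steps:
r(t) = t**2 - 151*t
((-6174 - 21124)*(w - 8156) - 28751)/(-11641 + r(189)) = ((-6174 - 21124)*(-18656 - 8156) - 28751)/(-11641 + 189*(-151 + 189)) = (-27298*(-26812) - 28751)/(-11641 + 189*38) = (731913976 - 28751)/(-11641 + 7182) = 731885225/(-4459) = 731885225*(-1/4459) = -731885225/4459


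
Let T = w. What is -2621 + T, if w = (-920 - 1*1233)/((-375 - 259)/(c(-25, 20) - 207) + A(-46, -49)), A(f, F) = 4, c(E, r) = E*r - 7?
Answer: -5342266/1745 ≈ -3061.5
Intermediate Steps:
c(E, r) = -7 + E*r
w = -768621/1745 (w = (-920 - 1*1233)/((-375 - 259)/((-7 - 25*20) - 207) + 4) = (-920 - 1233)/(-634/((-7 - 500) - 207) + 4) = -2153/(-634/(-507 - 207) + 4) = -2153/(-634/(-714) + 4) = -2153/(-634*(-1/714) + 4) = -2153/(317/357 + 4) = -2153/1745/357 = -2153*357/1745 = -768621/1745 ≈ -440.47)
T = -768621/1745 ≈ -440.47
-2621 + T = -2621 - 768621/1745 = -5342266/1745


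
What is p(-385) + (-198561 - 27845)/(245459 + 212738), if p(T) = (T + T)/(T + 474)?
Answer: -372961824/40779533 ≈ -9.1458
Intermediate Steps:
p(T) = 2*T/(474 + T) (p(T) = (2*T)/(474 + T) = 2*T/(474 + T))
p(-385) + (-198561 - 27845)/(245459 + 212738) = 2*(-385)/(474 - 385) + (-198561 - 27845)/(245459 + 212738) = 2*(-385)/89 - 226406/458197 = 2*(-385)*(1/89) - 226406*1/458197 = -770/89 - 226406/458197 = -372961824/40779533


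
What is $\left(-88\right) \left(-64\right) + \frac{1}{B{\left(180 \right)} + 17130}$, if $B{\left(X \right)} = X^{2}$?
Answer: $\frac{278952961}{49530} \approx 5632.0$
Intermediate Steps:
$\left(-88\right) \left(-64\right) + \frac{1}{B{\left(180 \right)} + 17130} = \left(-88\right) \left(-64\right) + \frac{1}{180^{2} + 17130} = 5632 + \frac{1}{32400 + 17130} = 5632 + \frac{1}{49530} = \frac{278952961}{49530}$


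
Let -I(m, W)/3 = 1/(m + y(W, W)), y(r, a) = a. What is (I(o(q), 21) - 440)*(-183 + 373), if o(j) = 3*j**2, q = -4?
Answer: -1922990/23 ≈ -83608.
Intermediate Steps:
I(m, W) = -3/(W + m) (I(m, W) = -3/(m + W) = -3/(W + m))
(I(o(q), 21) - 440)*(-183 + 373) = (-3/(21 + 3*(-4)**2) - 440)*(-183 + 373) = (-3/(21 + 3*16) - 440)*190 = (-3/(21 + 48) - 440)*190 = (-3/69 - 440)*190 = (-3*1/69 - 440)*190 = (-1/23 - 440)*190 = -10121/23*190 = -1922990/23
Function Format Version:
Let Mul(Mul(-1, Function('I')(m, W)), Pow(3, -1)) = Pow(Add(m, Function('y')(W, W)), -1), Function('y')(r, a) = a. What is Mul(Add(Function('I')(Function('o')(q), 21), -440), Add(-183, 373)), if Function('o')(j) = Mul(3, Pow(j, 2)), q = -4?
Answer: Rational(-1922990, 23) ≈ -83608.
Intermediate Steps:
Function('I')(m, W) = Mul(-3, Pow(Add(W, m), -1)) (Function('I')(m, W) = Mul(-3, Pow(Add(m, W), -1)) = Mul(-3, Pow(Add(W, m), -1)))
Mul(Add(Function('I')(Function('o')(q), 21), -440), Add(-183, 373)) = Mul(Add(Mul(-3, Pow(Add(21, Mul(3, Pow(-4, 2))), -1)), -440), Add(-183, 373)) = Mul(Add(Mul(-3, Pow(Add(21, Mul(3, 16)), -1)), -440), 190) = Mul(Add(Mul(-3, Pow(Add(21, 48), -1)), -440), 190) = Mul(Add(Mul(-3, Pow(69, -1)), -440), 190) = Mul(Add(Mul(-3, Rational(1, 69)), -440), 190) = Mul(Add(Rational(-1, 23), -440), 190) = Mul(Rational(-10121, 23), 190) = Rational(-1922990, 23)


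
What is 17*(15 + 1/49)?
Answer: 12512/49 ≈ 255.35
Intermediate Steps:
17*(15 + 1/49) = 17*(736/49) = 12512/49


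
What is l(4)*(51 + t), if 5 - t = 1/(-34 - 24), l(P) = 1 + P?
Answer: 16245/58 ≈ 280.09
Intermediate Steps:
t = 291/58 (t = 5 - 1/(-34 - 24) = 5 - 1/(-58) = 5 - 1*(-1/58) = 5 + 1/58 = 291/58 ≈ 5.0172)
l(4)*(51 + t) = (1 + 4)*(51 + 291/58) = 5*(3249/58) = 16245/58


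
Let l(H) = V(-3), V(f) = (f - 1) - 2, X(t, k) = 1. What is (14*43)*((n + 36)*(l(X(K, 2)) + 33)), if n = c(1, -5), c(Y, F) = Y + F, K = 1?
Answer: 520128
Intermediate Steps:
V(f) = -3 + f (V(f) = (-1 + f) - 2 = -3 + f)
l(H) = -6 (l(H) = -3 - 3 = -6)
c(Y, F) = F + Y
n = -4 (n = -5 + 1 = -4)
(14*43)*((n + 36)*(l(X(K, 2)) + 33)) = (14*43)*((-4 + 36)*(-6 + 33)) = 602*(32*27) = 602*864 = 520128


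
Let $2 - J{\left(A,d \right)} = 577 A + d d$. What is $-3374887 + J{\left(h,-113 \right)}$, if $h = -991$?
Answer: $-2815847$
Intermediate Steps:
$J{\left(A,d \right)} = 2 - d^{2} - 577 A$ ($J{\left(A,d \right)} = 2 - \left(577 A + d d\right) = 2 - \left(577 A + d^{2}\right) = 2 - \left(d^{2} + 577 A\right) = 2 - d^{2} - 577 A$)
$-3374887 + J{\left(h,-113 \right)} = -3374887 - -559040 = -3374887 + \left(2 - 12769 + 571807\right) = -3374887 + 559040 = -2815847$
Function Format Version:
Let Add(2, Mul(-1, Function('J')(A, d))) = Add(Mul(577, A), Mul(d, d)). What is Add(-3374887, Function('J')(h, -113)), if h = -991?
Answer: -2815847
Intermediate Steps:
Function('J')(A, d) = Add(2, Mul(-1, Pow(d, 2)), Mul(-577, A)) (Function('J')(A, d) = Add(2, Mul(-1, Add(Mul(577, A), Mul(d, d)))) = Add(2, Mul(-1, Add(Mul(577, A), Pow(d, 2)))) = Add(2, Mul(-1, Add(Pow(d, 2), Mul(577, A)))) = Add(2, Add(Mul(-1, Pow(d, 2)), Mul(-577, A))) = Add(2, Mul(-1, Pow(d, 2)), Mul(-577, A)))
Add(-3374887, Function('J')(h, -113)) = Add(-3374887, Add(2, Mul(-1, Pow(-113, 2)), Mul(-577, -991))) = Add(-3374887, Add(2, Mul(-1, 12769), 571807)) = Add(-3374887, Add(2, -12769, 571807)) = Add(-3374887, 559040) = -2815847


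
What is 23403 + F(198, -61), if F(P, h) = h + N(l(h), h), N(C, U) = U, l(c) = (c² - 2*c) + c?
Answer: 23281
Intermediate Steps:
l(c) = c² - c
F(P, h) = 2*h (F(P, h) = h + h = 2*h)
23403 + F(198, -61) = 23403 + 2*(-61) = 23403 - 122 = 23281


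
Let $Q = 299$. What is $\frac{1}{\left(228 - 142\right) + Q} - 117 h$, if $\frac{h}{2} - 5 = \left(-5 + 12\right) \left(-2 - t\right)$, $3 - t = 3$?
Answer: $\frac{810811}{385} \approx 2106.0$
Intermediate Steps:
$t = 0$ ($t = 3 - 3 = 0$)
$h = -18$ ($h = 10 + 2 \left(-5 + 12\right) \left(-2 - 0\right) = 10 + 2 \cdot 7 \left(-2 + 0\right) = 10 + 2 \cdot 7 \left(-2\right) = 10 + 2 \left(-14\right) = 10 - 28 = -18$)
$\frac{1}{\left(228 - 142\right) + Q} - 117 h = \frac{1}{\left(228 - 142\right) + 299} - -2106 = \frac{1}{86 + 299} + 2106 = \frac{1}{385} + 2106 = \frac{810811}{385}$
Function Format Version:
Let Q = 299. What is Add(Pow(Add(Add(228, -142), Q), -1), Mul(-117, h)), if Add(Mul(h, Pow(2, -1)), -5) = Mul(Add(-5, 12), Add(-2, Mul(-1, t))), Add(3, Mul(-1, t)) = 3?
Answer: Rational(810811, 385) ≈ 2106.0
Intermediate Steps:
t = 0 (t = Add(3, Mul(-1, 3)) = Add(3, -3) = 0)
h = -18 (h = Add(10, Mul(2, Mul(Add(-5, 12), Add(-2, Mul(-1, 0))))) = Add(10, Mul(2, Mul(7, Add(-2, 0)))) = Add(10, Mul(2, Mul(7, -2))) = Add(10, Mul(2, -14)) = Add(10, -28) = -18)
Add(Pow(Add(Add(228, -142), Q), -1), Mul(-117, h)) = Add(Pow(Add(Add(228, -142), 299), -1), Mul(-117, -18)) = Add(Pow(Add(86, 299), -1), 2106) = Add(Pow(385, -1), 2106) = Add(Rational(1, 385), 2106) = Rational(810811, 385)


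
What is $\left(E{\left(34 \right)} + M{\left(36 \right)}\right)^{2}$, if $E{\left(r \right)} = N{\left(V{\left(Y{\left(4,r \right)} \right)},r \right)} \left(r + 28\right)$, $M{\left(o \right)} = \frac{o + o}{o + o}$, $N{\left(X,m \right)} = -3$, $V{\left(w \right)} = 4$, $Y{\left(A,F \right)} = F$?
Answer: $34225$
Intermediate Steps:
$M{\left(o \right)} = 1$ ($M{\left(o \right)} = \frac{2 o}{2 o} = 2 o \frac{1}{2 o} = 1$)
$E{\left(r \right)} = -84 - 3 r$ ($E{\left(r \right)} = - 3 \left(r + 28\right) = - 3 \left(28 + r\right) = -84 - 3 r$)
$\left(E{\left(34 \right)} + M{\left(36 \right)}\right)^{2} = \left(\left(-84 - 102\right) + 1\right)^{2} = \left(-186 + 1\right)^{2} = \left(-185\right)^{2} = 34225$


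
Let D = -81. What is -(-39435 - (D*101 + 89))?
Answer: 31343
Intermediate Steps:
-(-39435 - (D*101 + 89)) = -(-39435 - (-81*101 + 89)) = -(-39435 - (-8181 + 89)) = -(-39435 - 1*(-8092)) = -(-39435 + 8092) = -1*(-31343) = 31343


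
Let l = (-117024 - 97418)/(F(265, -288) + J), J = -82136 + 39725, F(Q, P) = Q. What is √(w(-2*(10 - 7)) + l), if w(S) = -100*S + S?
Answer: √266037837559/21073 ≈ 24.476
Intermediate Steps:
J = -42411
w(S) = -99*S
l = 107221/21073 (l = (-117024 - 97418)/(265 - 42411) = -214442/(-42146) = -214442*(-1/42146) = 107221/21073 ≈ 5.0881)
√(w(-2*(10 - 7)) + l) = √(-(-198)*(10 - 7) + 107221/21073) = √(-(-198)*3 + 107221/21073) = √(-99*(-6) + 107221/21073) = √(594 + 107221/21073) = √(12624583/21073) = √266037837559/21073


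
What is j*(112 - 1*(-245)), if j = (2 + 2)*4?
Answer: 5712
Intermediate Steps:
j = 16 (j = 4*4 = 16)
j*(112 - 1*(-245)) = 16*(112 - 1*(-245)) = 16*(112 + 245) = 16*357 = 5712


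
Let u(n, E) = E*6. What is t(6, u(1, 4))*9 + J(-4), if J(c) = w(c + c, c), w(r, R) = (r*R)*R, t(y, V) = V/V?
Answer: -119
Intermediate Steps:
u(n, E) = 6*E
t(y, V) = 1
w(r, R) = r*R² (w(r, R) = (R*r)*R = r*R²)
J(c) = 2*c³ (J(c) = (c + c)*c² = (2*c)*c² = 2*c³)
t(6, u(1, 4))*9 + J(-4) = 1*9 + 2*(-4)³ = 9 + 2*(-64) = 9 - 128 = -119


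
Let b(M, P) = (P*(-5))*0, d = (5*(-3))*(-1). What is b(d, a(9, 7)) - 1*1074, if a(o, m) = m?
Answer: -1074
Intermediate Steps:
d = 15 (d = -15*(-1) = 15)
b(M, P) = 0 (b(M, P) = -5*P*0 = 0)
b(d, a(9, 7)) - 1*1074 = 0 - 1*1074 = 0 - 1074 = -1074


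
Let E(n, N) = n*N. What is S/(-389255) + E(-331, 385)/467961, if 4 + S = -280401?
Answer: 16322778656/36431231811 ≈ 0.44804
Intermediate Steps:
E(n, N) = N*n
S = -280405 (S = -4 - 280401 = -280405)
S/(-389255) + E(-331, 385)/467961 = -280405/(-389255) + (385*(-331))/467961 = -280405*(-1/389255) - 127435*1/467961 = 56081/77851 - 127435/467961 = 16322778656/36431231811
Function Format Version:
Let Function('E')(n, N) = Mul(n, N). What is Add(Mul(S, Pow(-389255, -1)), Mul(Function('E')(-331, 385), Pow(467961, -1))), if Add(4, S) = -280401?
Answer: Rational(16322778656, 36431231811) ≈ 0.44804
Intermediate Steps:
Function('E')(n, N) = Mul(N, n)
S = -280405 (S = Add(-4, -280401) = -280405)
Add(Mul(S, Pow(-389255, -1)), Mul(Function('E')(-331, 385), Pow(467961, -1))) = Add(Mul(-280405, Pow(-389255, -1)), Mul(Mul(385, -331), Pow(467961, -1))) = Add(Mul(-280405, Rational(-1, 389255)), Mul(-127435, Rational(1, 467961))) = Add(Rational(56081, 77851), Rational(-127435, 467961)) = Rational(16322778656, 36431231811)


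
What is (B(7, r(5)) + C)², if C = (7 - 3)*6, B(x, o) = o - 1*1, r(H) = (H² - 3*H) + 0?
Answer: 1089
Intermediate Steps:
r(H) = H² - 3*H
B(x, o) = -1 + o (B(x, o) = o - 1 = -1 + o)
C = 24 (C = 4*6 = 24)
(B(7, r(5)) + C)² = ((-1 + 5*(-3 + 5)) + 24)² = ((-1 + 5*2) + 24)² = ((-1 + 10) + 24)² = (9 + 24)² = 33² = 1089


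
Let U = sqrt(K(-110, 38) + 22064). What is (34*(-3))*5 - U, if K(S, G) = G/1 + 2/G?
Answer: -510 - sqrt(7978841)/19 ≈ -658.67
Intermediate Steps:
K(S, G) = G + 2/G (K(S, G) = G*1 + 2/G = G + 2/G)
U = sqrt(7978841)/19 (U = sqrt((38 + 2/38) + 22064) = sqrt((38 + 2*(1/38)) + 22064) = sqrt((38 + 1/19) + 22064) = sqrt(723/19 + 22064) = sqrt(419939/19) = sqrt(7978841)/19 ≈ 148.67)
(34*(-3))*5 - U = (34*(-3))*5 - sqrt(7978841)/19 = -102*5 - sqrt(7978841)/19 = -510 - sqrt(7978841)/19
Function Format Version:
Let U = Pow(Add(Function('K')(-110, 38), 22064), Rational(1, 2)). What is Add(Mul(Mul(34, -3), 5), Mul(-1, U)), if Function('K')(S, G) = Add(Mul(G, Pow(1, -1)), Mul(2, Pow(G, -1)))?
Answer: Add(-510, Mul(Rational(-1, 19), Pow(7978841, Rational(1, 2)))) ≈ -658.67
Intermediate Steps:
Function('K')(S, G) = Add(G, Mul(2, Pow(G, -1))) (Function('K')(S, G) = Add(Mul(G, 1), Mul(2, Pow(G, -1))) = Add(G, Mul(2, Pow(G, -1))))
U = Mul(Rational(1, 19), Pow(7978841, Rational(1, 2))) (U = Pow(Add(Add(38, Mul(2, Pow(38, -1))), 22064), Rational(1, 2)) = Pow(Add(Add(38, Mul(2, Rational(1, 38))), 22064), Rational(1, 2)) = Pow(Add(Add(38, Rational(1, 19)), 22064), Rational(1, 2)) = Pow(Add(Rational(723, 19), 22064), Rational(1, 2)) = Pow(Rational(419939, 19), Rational(1, 2)) = Mul(Rational(1, 19), Pow(7978841, Rational(1, 2))) ≈ 148.67)
Add(Mul(Mul(34, -3), 5), Mul(-1, U)) = Add(Mul(Mul(34, -3), 5), Mul(-1, Mul(Rational(1, 19), Pow(7978841, Rational(1, 2))))) = Add(Mul(-102, 5), Mul(Rational(-1, 19), Pow(7978841, Rational(1, 2)))) = Add(-510, Mul(Rational(-1, 19), Pow(7978841, Rational(1, 2))))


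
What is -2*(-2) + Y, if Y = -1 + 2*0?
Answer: 3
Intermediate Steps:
Y = -1 (Y = -1 + 0 = -1)
-2*(-2) + Y = -2*(-2) - 1 = 4 - 1 = 3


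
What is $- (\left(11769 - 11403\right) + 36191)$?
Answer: $-36557$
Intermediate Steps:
$- (\left(11769 - 11403\right) + 36191) = - (366 + 36191) = \left(-1\right) 36557 = -36557$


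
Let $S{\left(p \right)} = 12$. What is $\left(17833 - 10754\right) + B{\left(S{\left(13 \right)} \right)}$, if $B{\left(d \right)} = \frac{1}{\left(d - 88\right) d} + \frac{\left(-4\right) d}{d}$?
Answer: $\frac{6452399}{912} \approx 7075.0$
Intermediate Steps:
$B{\left(d \right)} = -4 + \frac{1}{d \left(-88 + d\right)}$ ($B{\left(d \right)} = \frac{1}{\left(-88 + d\right) d} - 4 = \frac{1}{d \left(-88 + d\right)} - 4 = -4 + \frac{1}{d \left(-88 + d\right)}$)
$\left(17833 - 10754\right) + B{\left(S{\left(13 \right)} \right)} = \left(17833 - 10754\right) + \frac{1 - 4 \cdot 12^{2} + 352 \cdot 12}{12 \left(-88 + 12\right)} = 7079 + \frac{1 - 576 + 4224}{12 \left(-76\right)} = 7079 + \frac{1}{12} \left(- \frac{1}{76}\right) \left(1 - 576 + 4224\right) = 7079 + \frac{1}{12} \left(- \frac{1}{76}\right) 3649 = 7079 - \frac{3649}{912} = \frac{6452399}{912}$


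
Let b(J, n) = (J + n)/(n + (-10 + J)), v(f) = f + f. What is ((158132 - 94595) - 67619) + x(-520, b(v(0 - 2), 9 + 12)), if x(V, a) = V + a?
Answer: -32197/7 ≈ -4599.6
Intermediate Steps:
v(f) = 2*f
b(J, n) = (J + n)/(-10 + J + n)
((158132 - 94595) - 67619) + x(-520, b(v(0 - 2), 9 + 12)) = ((158132 - 94595) - 67619) + (-520 + (2*(0 - 2) + (9 + 12))/(-10 + 2*(0 - 2) + (9 + 12))) = (63537 - 67619) + (-520 + (2*(-2) + 21)/(-10 + 2*(-2) + 21)) = -4082 + (-520 + (-4 + 21)/(-10 - 4 + 21)) = -4082 + (-520 + 17/7) = -4082 - 3623/7 = -32197/7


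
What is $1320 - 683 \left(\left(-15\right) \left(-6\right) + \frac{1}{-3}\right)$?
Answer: $- \frac{179767}{3} \approx -59922.0$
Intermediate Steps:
$1320 - 683 \left(\left(-15\right) \left(-6\right) + \frac{1}{-3}\right) = 1320 - 683 \left(90 - \frac{1}{3}\right) = 1320 - \frac{183727}{3} = - \frac{179767}{3}$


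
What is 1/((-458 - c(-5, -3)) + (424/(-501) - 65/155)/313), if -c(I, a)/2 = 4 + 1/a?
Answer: -4861203/2190801809 ≈ -0.0022189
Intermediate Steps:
c(I, a) = -8 - 2/a (c(I, a) = -2*(4 + 1/a) = -8 - 2/a)
1/((-458 - c(-5, -3)) + (424/(-501) - 65/155)/313) = 1/((-458 - (-8 - 2/(-3))) + (424/(-501) - 65/155)/313) = 1/((-458 - (-8 - 2*(-⅓))) + (424*(-1/501) - 65*1/155)*(1/313)) = 1/((-458 - (-8 + ⅔)) + (-424/501 - 13/31)*(1/313)) = 1/((-458 - 1*(-22/3)) - 19657/15531*1/313) = 1/((-458 + 22/3) - 19657/4861203) = 1/(-1352/3 - 19657/4861203) = 1/(-2190801809/4861203) = -4861203/2190801809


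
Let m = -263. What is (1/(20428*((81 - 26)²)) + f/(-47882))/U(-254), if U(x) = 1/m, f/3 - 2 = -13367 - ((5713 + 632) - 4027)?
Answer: -382320323795933/1479426912700 ≈ -258.42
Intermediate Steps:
f = -47049 (f = 6 + 3*(-13367 - ((5713 + 632) - 4027)) = 6 + 3*(-13367 - (6345 - 4027)) = 6 + 3*(-13367 - 1*2318) = 6 + 3*(-13367 - 2318) = 6 + 3*(-15685) = 6 - 47055 = -47049)
U(x) = -1/263 (U(x) = 1/(-263) = -1/263)
(1/(20428*((81 - 26)²)) + f/(-47882))/U(-254) = (1/(20428*((81 - 26)²)) - 47049/(-47882))/(-1/263) = (1/(20428*(55²)) - 47049*(-1/47882))*(-263) = ((1/20428)/3025 + 47049/47882)*(-263) = ((1/20428)*(1/3025) + 47049/47882)*(-263) = (1/61794700 + 47049/47882)*(-263) = (1453689444091/1479426912700)*(-263) = -382320323795933/1479426912700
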